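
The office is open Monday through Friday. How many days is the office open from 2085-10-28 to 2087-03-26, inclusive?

368 weekdays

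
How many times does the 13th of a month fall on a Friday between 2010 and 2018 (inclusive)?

16

Friday-the-13ths by year:
2010: Aug
2011: May
2012: Jan, Apr, Jul
2013: Sep, Dec
2014: Jun
2015: Feb, Mar, Nov
2016: May
2017: Jan, Oct
2018: Apr, Jul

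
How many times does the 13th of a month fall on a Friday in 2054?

The 13th falls on a Friday when the month's 13th has weekday Fri.
Jan 13 is Tue; Feb 13 is Fri ✓; Mar 13 is Fri ✓; Apr 13 is Mon; May 13 is Wed; Jun 13 is Sat; Jul 13 is Mon; Aug 13 is Thu; Sep 13 is Sun; Oct 13 is Tue; Nov 13 is Fri ✓; Dec 13 is Sun.
Friday the 13ths: Feb, Mar, Nov.

3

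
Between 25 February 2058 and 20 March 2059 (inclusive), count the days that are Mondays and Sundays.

25 February 2058 is a Monday.
The range spans 389 days (inclusive of both endpoints).
389 = 7 × 55 + 4, so there are 55 full weeks plus 4 extra days.
Each full week contributes 2 days from the set (Mon, Sun): 55 × 2 = 110.
The 4 extra days are Monday, Tuesday, Wednesday, Thursday — 1 of them qualifies.
Total: 110 + 1 = 111.

111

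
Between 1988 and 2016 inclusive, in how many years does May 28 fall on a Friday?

Day of week of May 28 in each year:
1988: Sat, 1989: Sun, 1990: Mon, 1991: Tue, 1992: Thu, 1993: Fri ✓, 1994: Sat, 1995: Sun, 1996: Tue, 1997: Wed, 1998: Thu, 1999: Fri ✓, 2000: Sun, 2001: Mon, 2002: Tue, 2003: Wed, 2004: Fri ✓, 2005: Sat, 2006: Sun, 2007: Mon, 2008: Wed, 2009: Thu, 2010: Fri ✓, 2011: Sat, 2012: Mon, 2013: Tue, 2014: Wed, 2015: Thu, 2016: Sat
Fridays: 1993, 1999, 2004, 2010.

4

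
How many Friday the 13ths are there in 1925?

The 13th falls on a Friday when the month's 13th has weekday Fri.
Jan 13 is Tue; Feb 13 is Fri ✓; Mar 13 is Fri ✓; Apr 13 is Mon; May 13 is Wed; Jun 13 is Sat; Jul 13 is Mon; Aug 13 is Thu; Sep 13 is Sun; Oct 13 is Tue; Nov 13 is Fri ✓; Dec 13 is Sun.
Friday the 13ths: Feb, Mar, Nov.

3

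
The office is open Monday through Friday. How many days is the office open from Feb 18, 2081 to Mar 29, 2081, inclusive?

29 weekdays

Feb 18, 2081 is a Tuesday.
From Feb 18, 2081 to Mar 29, 2081 is 40 days inclusive.
40 = 7 × 5 + 5, so there are 5 full weeks plus 5 extra days.
Each full week contributes 5 weekdays (Mon–Fri): 5 × 5 = 25.
The 5 extra days are Tue, Wed, Thu, Fri, Sat — 4 of them qualify.
Total: 25 + 4 = 29.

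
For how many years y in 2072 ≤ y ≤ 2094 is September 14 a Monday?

3

Day of week of September 14 in each year:
2072: Wed, 2073: Thu, 2074: Fri, 2075: Sat, 2076: Mon ✓, 2077: Tue, 2078: Wed, 2079: Thu, 2080: Sat, 2081: Sun, 2082: Mon ✓, 2083: Tue, 2084: Thu, 2085: Fri, 2086: Sat, 2087: Sun, 2088: Tue, 2089: Wed, 2090: Thu, 2091: Fri, 2092: Sun, 2093: Mon ✓, 2094: Tue
Mondays: 2076, 2082, 2093.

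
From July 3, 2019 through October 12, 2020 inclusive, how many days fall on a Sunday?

67 Sundays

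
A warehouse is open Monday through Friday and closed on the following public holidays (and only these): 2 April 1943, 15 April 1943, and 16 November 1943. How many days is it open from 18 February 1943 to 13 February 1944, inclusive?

254

18 February 1943 is a Thursday.
That's 361 days from start to end, counting both.
361 = 7 × 51 + 4, so there are 51 full weeks plus 4 extra days.
Each full week contributes 5 weekdays (Mon–Fri): 51 × 5 = 255.
The 4 extra days are Thu, Fri, Sat, Sun — 2 of them qualify.
Total: 255 + 2 = 257.
Holidays: 2 April 1943 (Fri); 15 April 1943 (Thu); 16 November 1943 (Tue).
All 3 holidays fall on weekdays, so subtract 3.
Business days: 257 − 3 = 254.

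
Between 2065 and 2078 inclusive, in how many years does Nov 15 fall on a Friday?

2

Day of week of November 15 in each year:
2065: Sun, 2066: Mon, 2067: Tue, 2068: Thu, 2069: Fri ✓, 2070: Sat, 2071: Sun, 2072: Tue, 2073: Wed, 2074: Thu, 2075: Fri ✓, 2076: Sun, 2077: Mon, 2078: Tue
Fridays: 2069, 2075.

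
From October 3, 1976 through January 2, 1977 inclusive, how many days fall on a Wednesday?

13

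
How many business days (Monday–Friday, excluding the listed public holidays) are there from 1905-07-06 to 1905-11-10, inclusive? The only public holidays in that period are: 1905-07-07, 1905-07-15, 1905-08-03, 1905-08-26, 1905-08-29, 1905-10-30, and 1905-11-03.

87 business days

1905-07-06 is a Thursday.
That's 128 days from start to end, counting both.
128 = 7 × 18 + 2, so there are 18 full weeks plus 2 extra days.
Each full week contributes 5 weekdays (Mon–Fri): 18 × 5 = 90.
The 2 extra days are Thursday, Friday — 2 of them qualify.
Total: 90 + 2 = 92.
Holidays: 1905-07-07 (Fri); 1905-07-15 (Sat); 1905-08-03 (Thu); 1905-08-26 (Sat); 1905-08-29 (Tue); 1905-10-30 (Mon); 1905-11-03 (Fri).
5 of the 7 holidays fall on weekdays; the rest are weekends and were already excluded.
Business days: 92 − 5 = 87.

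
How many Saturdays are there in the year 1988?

Jan 1, 1988 is a Friday.
From Jan 1, 1988 to Dec 31, 1988 is 366 days inclusive.
366 = 7 × 52 + 2, so there are 52 full weeks plus 2 extra days.
Each full week contributes one Saturday: 52 so far.
The 2 extra days are Fri, Sat — 1 of them qualifies.
Total: 52 + 1 = 53.

53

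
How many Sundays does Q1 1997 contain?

1997-01-01 is a Wednesday.
That's 90 days from start to end, counting both.
90 = 7 × 12 + 6, so there are 12 full weeks plus 6 extra days.
Each full week contributes one Sunday: 12 so far.
The 6 extra days are Wednesday, Thursday, Friday, Saturday, Sunday, Monday — 1 of them qualifies.
Total: 12 + 1 = 13.

13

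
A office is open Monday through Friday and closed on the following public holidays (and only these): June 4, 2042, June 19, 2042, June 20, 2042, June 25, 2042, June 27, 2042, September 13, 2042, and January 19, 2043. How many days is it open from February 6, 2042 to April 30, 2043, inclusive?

315 working days

February 6, 2042 is a Thursday.
That's 449 days from start to end, counting both.
449 = 7 × 64 + 1, so there are 64 full weeks plus 1 extra day.
Each full week contributes 5 weekdays (Mon–Fri): 64 × 5 = 320.
The 1 extra day is Thursday — 1 of them qualifies.
Total: 320 + 1 = 321.
Holidays: June 4, 2042 (Wed); June 19, 2042 (Thu); June 20, 2042 (Fri); June 25, 2042 (Wed); June 27, 2042 (Fri); September 13, 2042 (Sat); January 19, 2043 (Mon).
6 of the 7 holidays fall on weekdays; the rest are weekends and were already excluded.
Business days: 321 − 6 = 315.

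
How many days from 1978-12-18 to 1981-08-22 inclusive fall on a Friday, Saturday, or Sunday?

1978-12-18 is a Monday.
That's 979 days from start to end, counting both.
979 = 7 × 139 + 6, so there are 139 full weeks plus 6 extra days.
Each full week contributes 3 days from the set (Fri, Sat, Sun): 139 × 3 = 417.
The 6 extra days are Monday, Tuesday, Wednesday, Thursday, Friday, Saturday — 2 of them qualify.
Total: 417 + 2 = 419.

419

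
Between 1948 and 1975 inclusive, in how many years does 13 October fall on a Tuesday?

Day of week of October 13 in each year:
1948: Wed, 1949: Thu, 1950: Fri, 1951: Sat, 1952: Mon, 1953: Tue ✓, 1954: Wed, 1955: Thu, 1956: Sat, 1957: Sun, 1958: Mon, 1959: Tue ✓, 1960: Thu, 1961: Fri, 1962: Sat, 1963: Sun, 1964: Tue ✓, 1965: Wed, 1966: Thu, 1967: Fri, 1968: Sun, 1969: Mon, 1970: Tue ✓, 1971: Wed, 1972: Fri, 1973: Sat, 1974: Sun, 1975: Mon
Tuesdays: 1953, 1959, 1964, 1970.

4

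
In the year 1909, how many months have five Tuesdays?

A month has five Tuesdays exactly when Tuesday falls within its first (length − 28) days.
Jan: 31 days, starts Fri → 5 of Fri, Sat, Sun
Feb: 28 days, starts Mon → 5 of (none)
Mar: 31 days, starts Mon → 5 of Mon, Tue, Wed ✓
Apr: 30 days, starts Thu → 5 of Thu, Fri
May: 31 days, starts Sat → 5 of Sat, Sun, Mon
Jun: 30 days, starts Tue → 5 of Tue, Wed ✓
Jul: 31 days, starts Thu → 5 of Thu, Fri, Sat
Aug: 31 days, starts Sun → 5 of Sun, Mon, Tue ✓
Sep: 30 days, starts Wed → 5 of Wed, Thu
Oct: 31 days, starts Fri → 5 of Fri, Sat, Sun
Nov: 30 days, starts Mon → 5 of Mon, Tue ✓
Dec: 31 days, starts Wed → 5 of Wed, Thu, Fri
Months with five Tuesdays: Mar, Jun, Aug, Nov.

4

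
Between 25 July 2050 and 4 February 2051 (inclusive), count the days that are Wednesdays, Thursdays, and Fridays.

25 July 2050 is a Monday.
That's 195 days from start to end, counting both.
195 = 7 × 27 + 6, so there are 27 full weeks plus 6 extra days.
Each full week contributes 3 days from the set (Wed, Thu, Fri): 27 × 3 = 81.
The 6 extra days are Mon, Tue, Wed, Thu, Fri, Sat — 3 of them qualify.
Total: 81 + 3 = 84.

84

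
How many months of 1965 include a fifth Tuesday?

4

A month has five Tuesdays exactly when Tuesday falls within its first (length − 28) days.
Jan: 31 days, starts Fri → 5 of Fri, Sat, Sun
Feb: 28 days, starts Mon → 5 of (none)
Mar: 31 days, starts Mon → 5 of Mon, Tue, Wed ✓
Apr: 30 days, starts Thu → 5 of Thu, Fri
May: 31 days, starts Sat → 5 of Sat, Sun, Mon
Jun: 30 days, starts Tue → 5 of Tue, Wed ✓
Jul: 31 days, starts Thu → 5 of Thu, Fri, Sat
Aug: 31 days, starts Sun → 5 of Sun, Mon, Tue ✓
Sep: 30 days, starts Wed → 5 of Wed, Thu
Oct: 31 days, starts Fri → 5 of Fri, Sat, Sun
Nov: 30 days, starts Mon → 5 of Mon, Tue ✓
Dec: 31 days, starts Wed → 5 of Wed, Thu, Fri
Months with five Tuesdays: Mar, Jun, Aug, Nov.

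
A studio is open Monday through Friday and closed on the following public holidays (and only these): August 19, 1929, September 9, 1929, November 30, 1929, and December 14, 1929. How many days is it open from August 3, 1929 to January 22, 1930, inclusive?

August 3, 1929 is a Saturday.
From August 3, 1929 to January 22, 1930 is 173 days inclusive.
173 = 7 × 24 + 5, so there are 24 full weeks plus 5 extra days.
Each full week contributes 5 weekdays (Mon–Fri): 24 × 5 = 120.
The 5 extra days are Sat, Sun, Mon, Tue, Wed — 3 of them qualify.
Total: 120 + 3 = 123.
Holidays: August 19, 1929 (Mon); September 9, 1929 (Mon); November 30, 1929 (Sat); December 14, 1929 (Sat).
2 of the 4 holidays fall on weekdays; the rest are weekends and were already excluded.
Business days: 123 − 2 = 121.

121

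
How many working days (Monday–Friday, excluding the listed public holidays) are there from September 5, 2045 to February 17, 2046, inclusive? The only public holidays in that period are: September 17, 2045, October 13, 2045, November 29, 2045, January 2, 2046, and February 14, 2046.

September 5, 2045 is a Tuesday.
From September 5, 2045 to February 17, 2046 is 166 days inclusive.
166 = 7 × 23 + 5, so there are 23 full weeks plus 5 extra days.
Each full week contributes 5 weekdays (Mon–Fri): 23 × 5 = 115.
The 5 extra days are Tue, Wed, Thu, Fri, Sat — 4 of them qualify.
Total: 115 + 4 = 119.
Holidays: September 17, 2045 (Sun); October 13, 2045 (Fri); November 29, 2045 (Wed); January 2, 2046 (Tue); February 14, 2046 (Wed).
4 of the 5 holidays fall on weekdays; the rest are weekends and were already excluded.
Business days: 119 − 4 = 115.

115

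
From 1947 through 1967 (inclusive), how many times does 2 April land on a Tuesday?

Day of week of April 2 in each year:
1947: Wed, 1948: Fri, 1949: Sat, 1950: Sun, 1951: Mon, 1952: Wed, 1953: Thu, 1954: Fri, 1955: Sat, 1956: Mon, 1957: Tue ✓, 1958: Wed, 1959: Thu, 1960: Sat, 1961: Sun, 1962: Mon, 1963: Tue ✓, 1964: Thu, 1965: Fri, 1966: Sat, 1967: Sun
Tuesdays: 1957, 1963.

2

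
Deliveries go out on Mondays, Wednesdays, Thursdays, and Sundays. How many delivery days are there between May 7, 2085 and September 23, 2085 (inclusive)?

May 7, 2085 is a Monday.
That's 140 days from start to end, counting both.
140 = 7 × 20, so the span is exactly 20 full weeks.
Each full week contributes 4 days from the set (Mon, Wed, Thu, Sun): 20 × 4 = 80.
Total: 80.

80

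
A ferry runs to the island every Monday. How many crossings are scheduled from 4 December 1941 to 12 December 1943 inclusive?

4 December 1941 is a Thursday.
From 4 December 1941 to 12 December 1943 is 739 days inclusive.
739 = 7 × 105 + 4, so there are 105 full weeks plus 4 extra days.
Each full week contributes one Monday: 105 so far.
The 4 extra days are Thu, Fri, Sat, Sun — none qualify.
Total: 105 + 0 = 105.

105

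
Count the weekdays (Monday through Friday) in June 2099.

22 weekdays

June 1, 2099 is a Monday.
That's 30 days from start to end, counting both.
30 = 7 × 4 + 2, so there are 4 full weeks plus 2 extra days.
Each full week contributes 5 weekdays (Mon–Fri): 4 × 5 = 20.
The 2 extra days are Monday, Tuesday — 2 of them qualify.
Total: 20 + 2 = 22.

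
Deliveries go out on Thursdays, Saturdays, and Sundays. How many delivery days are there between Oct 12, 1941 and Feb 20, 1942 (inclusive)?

56

Oct 12, 1941 is a Sunday.
The range spans 132 days (inclusive of both endpoints).
132 = 7 × 18 + 6, so there are 18 full weeks plus 6 extra days.
Each full week contributes 3 days from the set (Thu, Sat, Sun): 18 × 3 = 54.
The 6 extra days are Sunday, Monday, Tuesday, Wednesday, Thursday, Friday — 2 of them qualify.
Total: 54 + 2 = 56.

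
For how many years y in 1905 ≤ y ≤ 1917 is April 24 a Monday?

3

Day of week of April 24 in each year:
1905: Mon ✓, 1906: Tue, 1907: Wed, 1908: Fri, 1909: Sat, 1910: Sun, 1911: Mon ✓, 1912: Wed, 1913: Thu, 1914: Fri, 1915: Sat, 1916: Mon ✓, 1917: Tue
Mondays: 1905, 1911, 1916.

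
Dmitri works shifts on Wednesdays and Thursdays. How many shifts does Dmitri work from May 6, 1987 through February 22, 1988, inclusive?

84

May 6, 1987 is a Wednesday.
The range spans 293 days (inclusive of both endpoints).
293 = 7 × 41 + 6, so there are 41 full weeks plus 6 extra days.
Each full week contributes 2 days from the set (Wed, Thu): 41 × 2 = 82.
The 6 extra days are Wed, Thu, Fri, Sat, Sun, Mon — 2 of them qualify.
Total: 82 + 2 = 84.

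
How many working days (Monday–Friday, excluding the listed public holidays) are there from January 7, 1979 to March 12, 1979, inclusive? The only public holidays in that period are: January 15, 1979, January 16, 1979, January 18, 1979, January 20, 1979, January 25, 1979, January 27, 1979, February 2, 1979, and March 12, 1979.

40 working days

January 7, 1979 is a Sunday.
The range spans 65 days (inclusive of both endpoints).
65 = 7 × 9 + 2, so there are 9 full weeks plus 2 extra days.
Each full week contributes 5 weekdays (Mon–Fri): 9 × 5 = 45.
The 2 extra days are Sun, Mon — 1 of them qualifies.
Total: 45 + 1 = 46.
Holidays: January 15, 1979 (Mon); January 16, 1979 (Tue); January 18, 1979 (Thu); January 20, 1979 (Sat); January 25, 1979 (Thu); January 27, 1979 (Sat); February 2, 1979 (Fri); March 12, 1979 (Mon).
6 of the 8 holidays fall on weekdays; the rest are weekends and were already excluded.
Business days: 46 − 6 = 40.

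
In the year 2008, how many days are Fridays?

52

2008-01-01 is a Tuesday.
The range spans 366 days (inclusive of both endpoints).
366 = 7 × 52 + 2, so there are 52 full weeks plus 2 extra days.
Each full week contributes one Friday: 52 so far.
The 2 extra days are Tuesday, Wednesday — none qualify.
Total: 52 + 0 = 52.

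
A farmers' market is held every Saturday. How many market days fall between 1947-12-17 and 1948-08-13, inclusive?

1947-12-17 is a Wednesday.
That's 241 days from start to end, counting both.
241 = 7 × 34 + 3, so there are 34 full weeks plus 3 extra days.
Each full week contributes one Saturday: 34 so far.
The 3 extra days are Wednesday, Thursday, Friday — none qualify.
Total: 34 + 0 = 34.

34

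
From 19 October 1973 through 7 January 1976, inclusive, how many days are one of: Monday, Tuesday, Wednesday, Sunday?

19 October 1973 is a Friday.
That's 811 days from start to end, counting both.
811 = 7 × 115 + 6, so there are 115 full weeks plus 6 extra days.
Each full week contributes 4 days from the set (Mon, Tue, Wed, Sun): 115 × 4 = 460.
The 6 extra days are Fri, Sat, Sun, Mon, Tue, Wed — 4 of them qualify.
Total: 460 + 4 = 464.

464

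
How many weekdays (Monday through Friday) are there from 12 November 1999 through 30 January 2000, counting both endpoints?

12 November 1999 is a Friday.
The range spans 80 days (inclusive of both endpoints).
80 = 7 × 11 + 3, so there are 11 full weeks plus 3 extra days.
Each full week contributes 5 weekdays (Mon–Fri): 11 × 5 = 55.
The 3 extra days are Friday, Saturday, Sunday — 1 of them qualifies.
Total: 55 + 1 = 56.

56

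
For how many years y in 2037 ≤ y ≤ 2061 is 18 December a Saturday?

Day of week of December 18 in each year:
2037: Fri, 2038: Sat ✓, 2039: Sun, 2040: Tue, 2041: Wed, 2042: Thu, 2043: Fri, 2044: Sun, 2045: Mon, 2046: Tue, 2047: Wed, 2048: Fri, 2049: Sat ✓, 2050: Sun, 2051: Mon, 2052: Wed, 2053: Thu, 2054: Fri, 2055: Sat ✓, 2056: Mon, 2057: Tue, 2058: Wed, 2059: Thu, 2060: Sat ✓, 2061: Sun
Saturdays: 2038, 2049, 2055, 2060.

4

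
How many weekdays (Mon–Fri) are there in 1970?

261 weekdays

Jan 1, 1970 is a Thursday.
From Jan 1, 1970 to Dec 31, 1970 is 365 days inclusive.
365 = 7 × 52 + 1, so there are 52 full weeks plus 1 extra day.
Each full week contributes 5 weekdays (Mon–Fri): 52 × 5 = 260.
The 1 extra day is Thu — 1 of them qualifies.
Total: 260 + 1 = 261.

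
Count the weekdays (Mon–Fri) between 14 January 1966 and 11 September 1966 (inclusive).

171 weekdays

14 January 1966 is a Friday.
From 14 January 1966 to 11 September 1966 is 241 days inclusive.
241 = 7 × 34 + 3, so there are 34 full weeks plus 3 extra days.
Each full week contributes 5 weekdays (Mon–Fri): 34 × 5 = 170.
The 3 extra days are Friday, Saturday, Sunday — 1 of them qualifies.
Total: 170 + 1 = 171.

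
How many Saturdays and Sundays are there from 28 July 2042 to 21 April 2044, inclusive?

28 July 2042 is a Monday.
The range spans 634 days (inclusive of both endpoints).
634 = 7 × 90 + 4, so there are 90 full weeks plus 4 extra days.
Each full week contributes 2 weekend days (Sat, Sun): 90 × 2 = 180.
The 4 extra days are Monday, Tuesday, Wednesday, Thursday — none qualify.
Total: 180 + 0 = 180.

180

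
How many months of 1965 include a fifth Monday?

4

A month has five Mondays exactly when Monday falls within its first (length − 28) days.
Jan: 31 days, starts Fri → 5 of Fri, Sat, Sun
Feb: 28 days, starts Mon → 5 of (none)
Mar: 31 days, starts Mon → 5 of Mon, Tue, Wed ✓
Apr: 30 days, starts Thu → 5 of Thu, Fri
May: 31 days, starts Sat → 5 of Sat, Sun, Mon ✓
Jun: 30 days, starts Tue → 5 of Tue, Wed
Jul: 31 days, starts Thu → 5 of Thu, Fri, Sat
Aug: 31 days, starts Sun → 5 of Sun, Mon, Tue ✓
Sep: 30 days, starts Wed → 5 of Wed, Thu
Oct: 31 days, starts Fri → 5 of Fri, Sat, Sun
Nov: 30 days, starts Mon → 5 of Mon, Tue ✓
Dec: 31 days, starts Wed → 5 of Wed, Thu, Fri
Months with five Mondays: Mar, May, Aug, Nov.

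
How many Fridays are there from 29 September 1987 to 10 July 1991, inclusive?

197

29 September 1987 is a Tuesday.
The range spans 1381 days (inclusive of both endpoints).
1381 = 7 × 197 + 2, so there are 197 full weeks plus 2 extra days.
Each full week contributes one Friday: 197 so far.
The 2 extra days are Tuesday, Wednesday — none qualify.
Total: 197 + 0 = 197.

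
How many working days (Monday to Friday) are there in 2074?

2074-01-01 is a Monday.
The range spans 365 days (inclusive of both endpoints).
365 = 7 × 52 + 1, so there are 52 full weeks plus 1 extra day.
Each full week contributes 5 weekdays (Mon–Fri): 52 × 5 = 260.
The 1 extra day is Monday — 1 of them qualifies.
Total: 260 + 1 = 261.

261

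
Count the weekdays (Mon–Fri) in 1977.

Jan 1, 1977 is a Saturday.
The range spans 365 days (inclusive of both endpoints).
365 = 7 × 52 + 1, so there are 52 full weeks plus 1 extra day.
Each full week contributes 5 weekdays (Mon–Fri): 52 × 5 = 260.
The 1 extra day is Sat — none qualify.
Total: 260 + 0 = 260.

260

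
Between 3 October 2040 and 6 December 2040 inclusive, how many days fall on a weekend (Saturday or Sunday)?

3 October 2040 is a Wednesday.
From 3 October 2040 to 6 December 2040 is 65 days inclusive.
65 = 7 × 9 + 2, so there are 9 full weeks plus 2 extra days.
Each full week contributes 2 weekend days (Sat, Sun): 9 × 2 = 18.
The 2 extra days are Wed, Thu — none qualify.
Total: 18 + 0 = 18.

18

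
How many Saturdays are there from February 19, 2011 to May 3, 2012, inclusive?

63

February 19, 2011 is a Saturday.
That's 440 days from start to end, counting both.
440 = 7 × 62 + 6, so there are 62 full weeks plus 6 extra days.
Each full week contributes one Saturday: 62 so far.
The 6 extra days are Saturday, Sunday, Monday, Tuesday, Wednesday, Thursday — 1 of them qualifies.
Total: 62 + 1 = 63.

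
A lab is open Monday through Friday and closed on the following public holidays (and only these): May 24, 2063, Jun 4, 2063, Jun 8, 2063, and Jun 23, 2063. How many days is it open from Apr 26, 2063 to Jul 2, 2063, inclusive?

Apr 26, 2063 is a Thursday.
The range spans 68 days (inclusive of both endpoints).
68 = 7 × 9 + 5, so there are 9 full weeks plus 5 extra days.
Each full week contributes 5 weekdays (Mon–Fri): 9 × 5 = 45.
The 5 extra days are Thursday, Friday, Saturday, Sunday, Monday — 3 of them qualify.
Total: 45 + 3 = 48.
Holidays: May 24, 2063 (Thu); Jun 4, 2063 (Mon); Jun 8, 2063 (Fri); Jun 23, 2063 (Sat).
3 of the 4 holidays fall on weekdays; the rest are weekends and were already excluded.
Business days: 48 − 3 = 45.

45 working days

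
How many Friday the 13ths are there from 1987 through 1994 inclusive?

14

Friday-the-13ths by year:
1987: Feb, Mar, Nov
1988: May
1989: Jan, Oct
1990: Apr, Jul
1991: Sep, Dec
1992: Mar, Nov
1993: Aug
1994: May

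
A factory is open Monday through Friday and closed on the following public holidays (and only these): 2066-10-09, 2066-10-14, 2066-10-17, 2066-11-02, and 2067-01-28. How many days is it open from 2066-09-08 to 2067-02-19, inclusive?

115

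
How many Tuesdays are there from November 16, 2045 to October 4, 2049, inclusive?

November 16, 2045 is a Thursday.
From November 16, 2045 to October 4, 2049 is 1419 days inclusive.
1419 = 7 × 202 + 5, so there are 202 full weeks plus 5 extra days.
Each full week contributes one Tuesday: 202 so far.
The 5 extra days are Thu, Fri, Sat, Sun, Mon — none qualify.
Total: 202 + 0 = 202.

202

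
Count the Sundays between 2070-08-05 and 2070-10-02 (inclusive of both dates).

8 Sundays

2070-08-05 is a Tuesday.
The range spans 59 days (inclusive of both endpoints).
59 = 7 × 8 + 3, so there are 8 full weeks plus 3 extra days.
Each full week contributes one Sunday: 8 so far.
The 3 extra days are Tue, Wed, Thu — none qualify.
Total: 8 + 0 = 8.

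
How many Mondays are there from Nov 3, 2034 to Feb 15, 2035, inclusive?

Nov 3, 2034 is a Friday.
The range spans 105 days (inclusive of both endpoints).
105 = 7 × 15, so the span is exactly 15 full weeks.
Each full week contributes one Monday: 15 so far.

15 Mondays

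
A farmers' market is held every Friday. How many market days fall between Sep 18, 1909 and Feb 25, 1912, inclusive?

Sep 18, 1909 is a Saturday.
The range spans 891 days (inclusive of both endpoints).
891 = 7 × 127 + 2, so there are 127 full weeks plus 2 extra days.
Each full week contributes one Friday: 127 so far.
The 2 extra days are Saturday, Sunday — none qualify.
Total: 127 + 0 = 127.

127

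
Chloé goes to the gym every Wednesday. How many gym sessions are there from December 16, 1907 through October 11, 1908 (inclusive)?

43

December 16, 1907 is a Monday.
The range spans 301 days (inclusive of both endpoints).
301 = 7 × 43, so the span is exactly 43 full weeks.
Each full week contributes one Wednesday: 43 so far.
Total: 43.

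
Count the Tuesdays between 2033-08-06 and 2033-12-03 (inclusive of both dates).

2033-08-06 is a Saturday.
That's 120 days from start to end, counting both.
120 = 7 × 17 + 1, so there are 17 full weeks plus 1 extra day.
Each full week contributes one Tuesday: 17 so far.
The 1 extra day is Sat — none qualify.
Total: 17 + 0 = 17.

17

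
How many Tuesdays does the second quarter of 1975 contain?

1975-04-01 is a Tuesday.
From 1975-04-01 to 1975-06-30 is 91 days inclusive.
91 = 7 × 13, so the span is exactly 13 full weeks.
Each full week contributes one Tuesday: 13 so far.
Total: 13.

13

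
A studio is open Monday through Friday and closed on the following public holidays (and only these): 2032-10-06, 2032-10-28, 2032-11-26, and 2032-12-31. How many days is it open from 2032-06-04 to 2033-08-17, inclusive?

2032-06-04 is a Friday.
That's 440 days from start to end, counting both.
440 = 7 × 62 + 6, so there are 62 full weeks plus 6 extra days.
Each full week contributes 5 weekdays (Mon–Fri): 62 × 5 = 310.
The 6 extra days are Fri, Sat, Sun, Mon, Tue, Wed — 4 of them qualify.
Total: 310 + 4 = 314.
Holidays: 2032-10-06 (Wed); 2032-10-28 (Thu); 2032-11-26 (Fri); 2032-12-31 (Fri).
All 4 holidays fall on weekdays, so subtract 4.
Business days: 314 − 4 = 310.

310 business days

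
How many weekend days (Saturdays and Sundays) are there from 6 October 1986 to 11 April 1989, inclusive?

6 October 1986 is a Monday.
That's 919 days from start to end, counting both.
919 = 7 × 131 + 2, so there are 131 full weeks plus 2 extra days.
Each full week contributes 2 weekend days (Sat, Sun): 131 × 2 = 262.
The 2 extra days are Monday, Tuesday — none qualify.
Total: 262 + 0 = 262.

262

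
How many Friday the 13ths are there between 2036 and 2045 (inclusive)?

Friday-the-13ths by year:
2036: Jun
2037: Feb, Mar, Nov
2038: Aug
2039: May
2040: Jan, Apr, Jul
2041: Sep, Dec
2042: Jun
2043: Feb, Mar, Nov
2044: May
2045: Jan, Oct

18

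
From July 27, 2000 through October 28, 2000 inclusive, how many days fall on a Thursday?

July 27, 2000 is a Thursday.
The range spans 94 days (inclusive of both endpoints).
94 = 7 × 13 + 3, so there are 13 full weeks plus 3 extra days.
Each full week contributes one Thursday: 13 so far.
The 3 extra days are Thu, Fri, Sat — 1 of them qualifies.
Total: 13 + 1 = 14.

14 Thursdays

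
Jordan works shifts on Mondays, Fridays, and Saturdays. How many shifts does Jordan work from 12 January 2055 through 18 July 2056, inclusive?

237

12 January 2055 is a Tuesday.
That's 554 days from start to end, counting both.
554 = 7 × 79 + 1, so there are 79 full weeks plus 1 extra day.
Each full week contributes 3 days from the set (Mon, Fri, Sat): 79 × 3 = 237.
The 1 extra day is Tuesday — none qualify.
Total: 237 + 0 = 237.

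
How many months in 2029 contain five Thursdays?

A month has five Thursdays exactly when Thursday falls within its first (length − 28) days.
Jan: 31 days, starts Mon → 5 of Mon, Tue, Wed
Feb: 28 days, starts Thu → 5 of (none)
Mar: 31 days, starts Thu → 5 of Thu, Fri, Sat ✓
Apr: 30 days, starts Sun → 5 of Sun, Mon
May: 31 days, starts Tue → 5 of Tue, Wed, Thu ✓
Jun: 30 days, starts Fri → 5 of Fri, Sat
Jul: 31 days, starts Sun → 5 of Sun, Mon, Tue
Aug: 31 days, starts Wed → 5 of Wed, Thu, Fri ✓
Sep: 30 days, starts Sat → 5 of Sat, Sun
Oct: 31 days, starts Mon → 5 of Mon, Tue, Wed
Nov: 30 days, starts Thu → 5 of Thu, Fri ✓
Dec: 31 days, starts Sat → 5 of Sat, Sun, Mon
Months with five Thursdays: Mar, May, Aug, Nov.

4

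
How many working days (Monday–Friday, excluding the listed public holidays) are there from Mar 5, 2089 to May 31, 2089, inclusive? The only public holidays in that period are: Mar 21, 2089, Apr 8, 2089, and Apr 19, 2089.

59

Mar 5, 2089 is a Saturday.
That's 88 days from start to end, counting both.
88 = 7 × 12 + 4, so there are 12 full weeks plus 4 extra days.
Each full week contributes 5 weekdays (Mon–Fri): 12 × 5 = 60.
The 4 extra days are Sat, Sun, Mon, Tue — 2 of them qualify.
Total: 60 + 2 = 62.
Holidays: Mar 21, 2089 (Mon); Apr 8, 2089 (Fri); Apr 19, 2089 (Tue).
All 3 holidays fall on weekdays, so subtract 3.
Business days: 62 − 3 = 59.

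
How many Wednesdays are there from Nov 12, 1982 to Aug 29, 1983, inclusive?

Nov 12, 1982 is a Friday.
That's 291 days from start to end, counting both.
291 = 7 × 41 + 4, so there are 41 full weeks plus 4 extra days.
Each full week contributes one Wednesday: 41 so far.
The 4 extra days are Fri, Sat, Sun, Mon — none qualify.
Total: 41 + 0 = 41.

41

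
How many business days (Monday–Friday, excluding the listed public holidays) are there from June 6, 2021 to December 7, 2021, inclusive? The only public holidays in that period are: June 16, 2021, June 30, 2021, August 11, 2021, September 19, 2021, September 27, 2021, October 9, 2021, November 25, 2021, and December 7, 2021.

126

June 6, 2021 is a Sunday.
The range spans 185 days (inclusive of both endpoints).
185 = 7 × 26 + 3, so there are 26 full weeks plus 3 extra days.
Each full week contributes 5 weekdays (Mon–Fri): 26 × 5 = 130.
The 3 extra days are Sun, Mon, Tue — 2 of them qualify.
Total: 130 + 2 = 132.
Holidays: June 16, 2021 (Wed); June 30, 2021 (Wed); August 11, 2021 (Wed); September 19, 2021 (Sun); September 27, 2021 (Mon); October 9, 2021 (Sat); November 25, 2021 (Thu); December 7, 2021 (Tue).
6 of the 8 holidays fall on weekdays; the rest are weekends and were already excluded.
Business days: 132 − 6 = 126.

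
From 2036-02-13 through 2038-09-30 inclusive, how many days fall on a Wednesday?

138 Wednesdays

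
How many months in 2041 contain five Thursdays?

4

A month has five Thursdays exactly when Thursday falls within its first (length − 28) days.
Jan: 31 days, starts Tue → 5 of Tue, Wed, Thu ✓
Feb: 28 days, starts Fri → 5 of (none)
Mar: 31 days, starts Fri → 5 of Fri, Sat, Sun
Apr: 30 days, starts Mon → 5 of Mon, Tue
May: 31 days, starts Wed → 5 of Wed, Thu, Fri ✓
Jun: 30 days, starts Sat → 5 of Sat, Sun
Jul: 31 days, starts Mon → 5 of Mon, Tue, Wed
Aug: 31 days, starts Thu → 5 of Thu, Fri, Sat ✓
Sep: 30 days, starts Sun → 5 of Sun, Mon
Oct: 31 days, starts Tue → 5 of Tue, Wed, Thu ✓
Nov: 30 days, starts Fri → 5 of Fri, Sat
Dec: 31 days, starts Sun → 5 of Sun, Mon, Tue
Months with five Thursdays: Jan, May, Aug, Oct.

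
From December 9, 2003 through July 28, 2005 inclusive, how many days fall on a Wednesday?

December 9, 2003 is a Tuesday.
That's 598 days from start to end, counting both.
598 = 7 × 85 + 3, so there are 85 full weeks plus 3 extra days.
Each full week contributes one Wednesday: 85 so far.
The 3 extra days are Tuesday, Wednesday, Thursday — 1 of them qualifies.
Total: 85 + 1 = 86.

86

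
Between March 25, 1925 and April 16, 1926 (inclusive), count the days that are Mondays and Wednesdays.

March 25, 1925 is a Wednesday.
That's 388 days from start to end, counting both.
388 = 7 × 55 + 3, so there are 55 full weeks plus 3 extra days.
Each full week contributes 2 days from the set (Mon, Wed): 55 × 2 = 110.
The 3 extra days are Wednesday, Thursday, Friday — 1 of them qualifies.
Total: 110 + 1 = 111.

111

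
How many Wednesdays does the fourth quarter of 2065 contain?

13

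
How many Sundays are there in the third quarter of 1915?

13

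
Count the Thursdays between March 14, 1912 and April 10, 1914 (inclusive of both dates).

March 14, 1912 is a Thursday.
That's 758 days from start to end, counting both.
758 = 7 × 108 + 2, so there are 108 full weeks plus 2 extra days.
Each full week contributes one Thursday: 108 so far.
The 2 extra days are Thursday, Friday — 1 of them qualifies.
Total: 108 + 1 = 109.

109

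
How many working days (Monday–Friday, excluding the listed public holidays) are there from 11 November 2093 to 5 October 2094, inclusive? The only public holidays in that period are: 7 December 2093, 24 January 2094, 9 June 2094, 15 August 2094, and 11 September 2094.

233

11 November 2093 is a Wednesday.
That's 329 days from start to end, counting both.
329 = 7 × 47, so the span is exactly 47 full weeks.
Each full week contributes 5 weekdays (Mon–Fri): 47 × 5 = 235.
Holidays: 7 December 2093 (Mon); 24 January 2094 (Sun); 9 June 2094 (Wed); 15 August 2094 (Sun); 11 September 2094 (Sat).
2 of the 5 holidays fall on weekdays; the rest are weekends and were already excluded.
Business days: 235 − 2 = 233.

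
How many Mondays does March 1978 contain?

March 1, 1978 is a Wednesday.
From March 1, 1978 to March 31, 1978 is 31 days inclusive.
31 = 7 × 4 + 3, so there are 4 full weeks plus 3 extra days.
Each full week contributes one Monday: 4 so far.
The 3 extra days are Wed, Thu, Fri — none qualify.
Total: 4 + 0 = 4.

4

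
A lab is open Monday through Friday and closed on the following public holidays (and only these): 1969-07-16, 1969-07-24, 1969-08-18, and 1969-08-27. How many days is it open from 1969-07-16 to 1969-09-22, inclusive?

45

1969-07-16 is a Wednesday.
That's 69 days from start to end, counting both.
69 = 7 × 9 + 6, so there are 9 full weeks plus 6 extra days.
Each full week contributes 5 weekdays (Mon–Fri): 9 × 5 = 45.
The 6 extra days are Wed, Thu, Fri, Sat, Sun, Mon — 4 of them qualify.
Total: 45 + 4 = 49.
Holidays: 1969-07-16 (Wed); 1969-07-24 (Thu); 1969-08-18 (Mon); 1969-08-27 (Wed).
All 4 holidays fall on weekdays, so subtract 4.
Business days: 49 − 4 = 45.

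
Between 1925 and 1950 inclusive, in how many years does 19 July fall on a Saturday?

3

Day of week of July 19 in each year:
1925: Sun, 1926: Mon, 1927: Tue, 1928: Thu, 1929: Fri, 1930: Sat ✓, 1931: Sun, 1932: Tue, 1933: Wed, 1934: Thu, 1935: Fri, 1936: Sun, 1937: Mon, 1938: Tue, 1939: Wed, 1940: Fri, 1941: Sat ✓, 1942: Sun, 1943: Mon, 1944: Wed, 1945: Thu, 1946: Fri, 1947: Sat ✓, 1948: Mon, 1949: Tue, 1950: Wed
Saturdays: 1930, 1941, 1947.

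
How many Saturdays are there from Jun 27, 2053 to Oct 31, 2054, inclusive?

Jun 27, 2053 is a Friday.
From Jun 27, 2053 to Oct 31, 2054 is 492 days inclusive.
492 = 7 × 70 + 2, so there are 70 full weeks plus 2 extra days.
Each full week contributes one Saturday: 70 so far.
The 2 extra days are Fri, Sat — 1 of them qualifies.
Total: 70 + 1 = 71.

71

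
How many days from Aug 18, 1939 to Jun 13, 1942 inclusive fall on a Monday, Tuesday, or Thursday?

441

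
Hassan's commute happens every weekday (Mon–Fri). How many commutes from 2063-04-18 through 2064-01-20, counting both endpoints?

2063-04-18 is a Wednesday.
That's 278 days from start to end, counting both.
278 = 7 × 39 + 5, so there are 39 full weeks plus 5 extra days.
Each full week contributes 5 weekdays (Mon–Fri): 39 × 5 = 195.
The 5 extra days are Wednesday, Thursday, Friday, Saturday, Sunday — 3 of them qualify.
Total: 195 + 3 = 198.

198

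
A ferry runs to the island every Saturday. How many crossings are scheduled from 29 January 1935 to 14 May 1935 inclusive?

29 January 1935 is a Tuesday.
That's 106 days from start to end, counting both.
106 = 7 × 15 + 1, so there are 15 full weeks plus 1 extra day.
Each full week contributes one Saturday: 15 so far.
The 1 extra day is Tue — none qualify.
Total: 15 + 0 = 15.

15 Saturdays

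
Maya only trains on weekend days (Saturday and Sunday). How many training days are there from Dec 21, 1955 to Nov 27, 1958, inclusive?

Dec 21, 1955 is a Wednesday.
That's 1073 days from start to end, counting both.
1073 = 7 × 153 + 2, so there are 153 full weeks plus 2 extra days.
Each full week contributes 2 weekend days (Sat, Sun): 153 × 2 = 306.
The 2 extra days are Wednesday, Thursday — none qualify.
Total: 306 + 0 = 306.

306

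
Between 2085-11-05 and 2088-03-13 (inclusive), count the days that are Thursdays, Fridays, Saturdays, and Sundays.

2085-11-05 is a Monday.
The range spans 860 days (inclusive of both endpoints).
860 = 7 × 122 + 6, so there are 122 full weeks plus 6 extra days.
Each full week contributes 4 days from the set (Thu, Fri, Sat, Sun): 122 × 4 = 488.
The 6 extra days are Mon, Tue, Wed, Thu, Fri, Sat — 3 of them qualify.
Total: 488 + 3 = 491.

491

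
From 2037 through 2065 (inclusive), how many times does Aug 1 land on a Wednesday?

Day of week of August 1 in each year:
2037: Sat, 2038: Sun, 2039: Mon, 2040: Wed ✓, 2041: Thu, 2042: Fri, 2043: Sat, 2044: Mon, 2045: Tue, 2046: Wed ✓, 2047: Thu, 2048: Sat, 2049: Sun, 2050: Mon, 2051: Tue, 2052: Thu, 2053: Fri, 2054: Sat, 2055: Sun, 2056: Tue, 2057: Wed ✓, 2058: Thu, 2059: Fri, 2060: Sun, 2061: Mon, 2062: Tue, 2063: Wed ✓, 2064: Fri, 2065: Sat
Wednesdays: 2040, 2046, 2057, 2063.

4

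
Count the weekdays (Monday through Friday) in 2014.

261

Jan 1, 2014 is a Wednesday.
The range spans 365 days (inclusive of both endpoints).
365 = 7 × 52 + 1, so there are 52 full weeks plus 1 extra day.
Each full week contributes 5 weekdays (Mon–Fri): 52 × 5 = 260.
The 1 extra day is Wed — 1 of them qualifies.
Total: 260 + 1 = 261.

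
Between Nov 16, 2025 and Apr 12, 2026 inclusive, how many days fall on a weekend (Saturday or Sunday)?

43

Nov 16, 2025 is a Sunday.
That's 148 days from start to end, counting both.
148 = 7 × 21 + 1, so there are 21 full weeks plus 1 extra day.
Each full week contributes 2 weekend days (Sat, Sun): 21 × 2 = 42.
The 1 extra day is Sun — 1 of them qualifies.
Total: 42 + 1 = 43.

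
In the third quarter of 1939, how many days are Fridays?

Jul 1, 1939 is a Saturday.
The range spans 92 days (inclusive of both endpoints).
92 = 7 × 13 + 1, so there are 13 full weeks plus 1 extra day.
Each full week contributes one Friday: 13 so far.
The 1 extra day is Sat — none qualify.
Total: 13 + 0 = 13.

13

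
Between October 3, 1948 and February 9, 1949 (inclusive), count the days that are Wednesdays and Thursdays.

37

October 3, 1948 is a Sunday.
The range spans 130 days (inclusive of both endpoints).
130 = 7 × 18 + 4, so there are 18 full weeks plus 4 extra days.
Each full week contributes 2 days from the set (Wed, Thu): 18 × 2 = 36.
The 4 extra days are Sun, Mon, Tue, Wed — 1 of them qualifies.
Total: 36 + 1 = 37.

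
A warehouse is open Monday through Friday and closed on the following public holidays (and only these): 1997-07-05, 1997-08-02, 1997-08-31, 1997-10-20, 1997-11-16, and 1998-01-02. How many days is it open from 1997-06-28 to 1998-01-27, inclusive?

150 business days

1997-06-28 is a Saturday.
From 1997-06-28 to 1998-01-27 is 214 days inclusive.
214 = 7 × 30 + 4, so there are 30 full weeks plus 4 extra days.
Each full week contributes 5 weekdays (Mon–Fri): 30 × 5 = 150.
The 4 extra days are Sat, Sun, Mon, Tue — 2 of them qualify.
Total: 150 + 2 = 152.
Holidays: 1997-07-05 (Sat); 1997-08-02 (Sat); 1997-08-31 (Sun); 1997-10-20 (Mon); 1997-11-16 (Sun); 1998-01-02 (Fri).
2 of the 6 holidays fall on weekdays; the rest are weekends and were already excluded.
Business days: 152 − 2 = 150.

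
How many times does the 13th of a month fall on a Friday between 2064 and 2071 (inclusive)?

Friday-the-13ths by year:
2064: Jun
2065: Feb, Mar, Nov
2066: Aug
2067: May
2068: Jan, Apr, Jul
2069: Sep, Dec
2070: Jun
2071: Feb, Mar, Nov

15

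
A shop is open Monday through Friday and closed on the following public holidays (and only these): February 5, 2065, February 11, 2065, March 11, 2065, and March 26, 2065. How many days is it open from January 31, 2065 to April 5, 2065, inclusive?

41 business days

January 31, 2065 is a Saturday.
That's 65 days from start to end, counting both.
65 = 7 × 9 + 2, so there are 9 full weeks plus 2 extra days.
Each full week contributes 5 weekdays (Mon–Fri): 9 × 5 = 45.
The 2 extra days are Sat, Sun — none qualify.
Total: 45 + 0 = 45.
Holidays: February 5, 2065 (Thu); February 11, 2065 (Wed); March 11, 2065 (Wed); March 26, 2065 (Thu).
All 4 holidays fall on weekdays, so subtract 4.
Business days: 45 − 4 = 41.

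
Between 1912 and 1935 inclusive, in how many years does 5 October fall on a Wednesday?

Day of week of October 5 in each year:
1912: Sat, 1913: Sun, 1914: Mon, 1915: Tue, 1916: Thu, 1917: Fri, 1918: Sat, 1919: Sun, 1920: Tue, 1921: Wed ✓, 1922: Thu, 1923: Fri, 1924: Sun, 1925: Mon, 1926: Tue, 1927: Wed ✓, 1928: Fri, 1929: Sat, 1930: Sun, 1931: Mon, 1932: Wed ✓, 1933: Thu, 1934: Fri, 1935: Sat
Wednesdays: 1921, 1927, 1932.

3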